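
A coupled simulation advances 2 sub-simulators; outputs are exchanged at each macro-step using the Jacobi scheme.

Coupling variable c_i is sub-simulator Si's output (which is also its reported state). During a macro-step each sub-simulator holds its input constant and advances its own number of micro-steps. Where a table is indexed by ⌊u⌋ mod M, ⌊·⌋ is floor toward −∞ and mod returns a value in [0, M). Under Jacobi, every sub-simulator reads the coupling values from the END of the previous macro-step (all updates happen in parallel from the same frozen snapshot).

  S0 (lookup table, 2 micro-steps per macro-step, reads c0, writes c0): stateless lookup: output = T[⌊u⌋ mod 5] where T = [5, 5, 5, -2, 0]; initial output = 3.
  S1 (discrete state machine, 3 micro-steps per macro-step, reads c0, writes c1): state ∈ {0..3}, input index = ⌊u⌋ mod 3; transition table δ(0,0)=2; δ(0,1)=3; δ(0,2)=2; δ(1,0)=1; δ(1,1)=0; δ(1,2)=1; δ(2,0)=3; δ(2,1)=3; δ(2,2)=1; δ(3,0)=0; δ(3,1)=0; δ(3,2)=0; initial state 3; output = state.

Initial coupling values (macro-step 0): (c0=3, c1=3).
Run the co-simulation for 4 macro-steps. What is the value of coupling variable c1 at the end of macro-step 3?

c1 at macro-step 3 = 3

macro 1: S0 reads c0=3 → after 2×micro: -2; S1 reads c0=3 → after 3×micro: 3 ⇒ (c0=-2, c1=3)
macro 2: S0 reads c0=-2 → after 2×micro: -2; S1 reads c0=-2 → after 3×micro: 0 ⇒ (c0=-2, c1=0)
macro 3: S0 reads c0=-2 → after 2×micro: -2; S1 reads c0=-2 → after 3×micro: 3 ⇒ (c0=-2, c1=3)
macro 4: S0 reads c0=-2 → after 2×micro: -2; S1 reads c0=-2 → after 3×micro: 0 ⇒ (c0=-2, c1=0)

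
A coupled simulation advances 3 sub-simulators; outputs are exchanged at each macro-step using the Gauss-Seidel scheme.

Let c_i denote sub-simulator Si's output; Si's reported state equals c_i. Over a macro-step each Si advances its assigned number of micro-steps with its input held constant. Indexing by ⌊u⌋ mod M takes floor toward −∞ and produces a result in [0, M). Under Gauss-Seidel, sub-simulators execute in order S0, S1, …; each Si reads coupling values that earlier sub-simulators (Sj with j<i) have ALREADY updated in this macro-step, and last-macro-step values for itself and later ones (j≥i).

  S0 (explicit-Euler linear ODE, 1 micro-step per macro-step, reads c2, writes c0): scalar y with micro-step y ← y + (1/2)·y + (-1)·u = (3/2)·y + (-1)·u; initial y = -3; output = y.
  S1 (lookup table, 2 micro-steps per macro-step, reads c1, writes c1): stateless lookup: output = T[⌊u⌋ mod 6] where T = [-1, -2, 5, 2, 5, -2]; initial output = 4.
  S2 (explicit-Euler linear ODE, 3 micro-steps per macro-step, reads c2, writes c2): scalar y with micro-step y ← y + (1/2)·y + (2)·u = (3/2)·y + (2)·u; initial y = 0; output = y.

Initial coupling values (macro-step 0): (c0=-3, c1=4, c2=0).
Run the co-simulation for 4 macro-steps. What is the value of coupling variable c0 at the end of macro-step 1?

macro 1: S0 reads c2=0 → after 1×micro: -9/2; S1 reads c1=4 → after 2×micro: 5; S2 reads c2=0 → after 3×micro: 0 ⇒ (c0=-9/2, c1=5, c2=0)
macro 2: S0 reads c2=0 → after 1×micro: -27/4; S1 reads c1=5 → after 2×micro: -2; S2 reads c2=0 → after 3×micro: 0 ⇒ (c0=-27/4, c1=-2, c2=0)
macro 3: S0 reads c2=0 → after 1×micro: -81/8; S1 reads c1=-2 → after 2×micro: 5; S2 reads c2=0 → after 3×micro: 0 ⇒ (c0=-81/8, c1=5, c2=0)
macro 4: S0 reads c2=0 → after 1×micro: -243/16; S1 reads c1=5 → after 2×micro: -2; S2 reads c2=0 → after 3×micro: 0 ⇒ (c0=-243/16, c1=-2, c2=0)

c0 at macro-step 1 = -9/2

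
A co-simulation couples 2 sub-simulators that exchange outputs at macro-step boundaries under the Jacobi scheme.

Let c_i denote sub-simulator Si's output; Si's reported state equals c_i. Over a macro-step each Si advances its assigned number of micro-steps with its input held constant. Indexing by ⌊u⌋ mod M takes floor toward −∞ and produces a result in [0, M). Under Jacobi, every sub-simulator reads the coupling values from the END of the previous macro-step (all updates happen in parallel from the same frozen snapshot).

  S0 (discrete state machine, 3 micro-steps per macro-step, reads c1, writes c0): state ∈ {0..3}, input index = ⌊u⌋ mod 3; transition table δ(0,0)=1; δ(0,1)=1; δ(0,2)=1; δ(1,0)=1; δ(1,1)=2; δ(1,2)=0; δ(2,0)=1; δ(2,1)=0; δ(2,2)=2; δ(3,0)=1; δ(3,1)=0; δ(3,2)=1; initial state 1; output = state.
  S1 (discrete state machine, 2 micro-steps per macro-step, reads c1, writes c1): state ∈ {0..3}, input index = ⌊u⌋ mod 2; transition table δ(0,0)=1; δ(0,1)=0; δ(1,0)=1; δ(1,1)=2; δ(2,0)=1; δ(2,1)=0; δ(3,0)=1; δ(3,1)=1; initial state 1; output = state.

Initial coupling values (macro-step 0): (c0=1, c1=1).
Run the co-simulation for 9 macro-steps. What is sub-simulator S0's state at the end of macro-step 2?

macro 1: S0 reads c1=1 → after 3×micro: 1; S1 reads c1=1 → after 2×micro: 0 ⇒ (c0=1, c1=0)
macro 2: S0 reads c1=0 → after 3×micro: 1; S1 reads c1=0 → after 2×micro: 1 ⇒ (c0=1, c1=1)
macro 3: S0 reads c1=1 → after 3×micro: 1; S1 reads c1=1 → after 2×micro: 0 ⇒ (c0=1, c1=0)
macro 4: S0 reads c1=0 → after 3×micro: 1; S1 reads c1=0 → after 2×micro: 1 ⇒ (c0=1, c1=1)
macro 5: S0 reads c1=1 → after 3×micro: 1; S1 reads c1=1 → after 2×micro: 0 ⇒ (c0=1, c1=0)
macro 6: S0 reads c1=0 → after 3×micro: 1; S1 reads c1=0 → after 2×micro: 1 ⇒ (c0=1, c1=1)
macro 7: S0 reads c1=1 → after 3×micro: 1; S1 reads c1=1 → after 2×micro: 0 ⇒ (c0=1, c1=0)
macro 8: S0 reads c1=0 → after 3×micro: 1; S1 reads c1=0 → after 2×micro: 1 ⇒ (c0=1, c1=1)
macro 9: S0 reads c1=1 → after 3×micro: 1; S1 reads c1=1 → after 2×micro: 0 ⇒ (c0=1, c1=0)

S0 state at macro-step 2 = 1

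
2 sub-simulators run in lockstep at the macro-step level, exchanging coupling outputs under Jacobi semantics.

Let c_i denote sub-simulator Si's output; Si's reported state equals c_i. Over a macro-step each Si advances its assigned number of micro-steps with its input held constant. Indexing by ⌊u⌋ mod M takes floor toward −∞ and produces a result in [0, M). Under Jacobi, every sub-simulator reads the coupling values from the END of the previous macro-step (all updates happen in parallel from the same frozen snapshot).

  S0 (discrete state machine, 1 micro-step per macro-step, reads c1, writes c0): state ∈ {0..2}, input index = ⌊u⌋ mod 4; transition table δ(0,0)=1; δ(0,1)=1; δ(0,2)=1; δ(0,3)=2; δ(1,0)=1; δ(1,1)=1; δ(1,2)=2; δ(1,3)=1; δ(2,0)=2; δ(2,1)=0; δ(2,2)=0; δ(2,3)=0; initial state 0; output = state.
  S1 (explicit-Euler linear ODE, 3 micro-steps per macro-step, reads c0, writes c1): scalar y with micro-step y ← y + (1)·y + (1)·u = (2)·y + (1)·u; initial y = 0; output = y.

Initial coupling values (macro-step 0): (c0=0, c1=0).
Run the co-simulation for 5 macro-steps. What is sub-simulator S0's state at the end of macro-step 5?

S0 state at macro-step 5 = 1

macro 1: S0 reads c1=0 → after 1×micro: 1; S1 reads c0=0 → after 3×micro: 0 ⇒ (c0=1, c1=0)
macro 2: S0 reads c1=0 → after 1×micro: 1; S1 reads c0=1 → after 3×micro: 7 ⇒ (c0=1, c1=7)
macro 3: S0 reads c1=7 → after 1×micro: 1; S1 reads c0=1 → after 3×micro: 63 ⇒ (c0=1, c1=63)
macro 4: S0 reads c1=63 → after 1×micro: 1; S1 reads c0=1 → after 3×micro: 511 ⇒ (c0=1, c1=511)
macro 5: S0 reads c1=511 → after 1×micro: 1; S1 reads c0=1 → after 3×micro: 4095 ⇒ (c0=1, c1=4095)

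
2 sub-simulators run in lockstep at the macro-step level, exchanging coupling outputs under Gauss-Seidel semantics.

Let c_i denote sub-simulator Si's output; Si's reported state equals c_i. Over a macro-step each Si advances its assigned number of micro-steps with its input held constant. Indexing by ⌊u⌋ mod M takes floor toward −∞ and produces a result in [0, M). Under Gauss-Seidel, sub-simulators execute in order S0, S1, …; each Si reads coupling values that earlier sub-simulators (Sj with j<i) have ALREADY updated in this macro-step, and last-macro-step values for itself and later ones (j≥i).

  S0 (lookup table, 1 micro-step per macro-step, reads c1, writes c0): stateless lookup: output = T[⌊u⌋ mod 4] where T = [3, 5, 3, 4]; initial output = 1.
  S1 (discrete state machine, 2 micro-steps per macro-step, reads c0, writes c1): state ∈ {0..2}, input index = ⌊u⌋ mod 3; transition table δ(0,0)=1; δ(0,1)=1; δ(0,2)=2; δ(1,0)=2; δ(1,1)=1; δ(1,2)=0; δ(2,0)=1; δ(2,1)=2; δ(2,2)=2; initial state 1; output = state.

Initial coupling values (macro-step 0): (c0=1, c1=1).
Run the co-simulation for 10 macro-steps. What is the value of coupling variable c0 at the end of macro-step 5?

macro 1: S0 reads c1=1 → after 1×micro: 5; S1 reads c0=5 → after 2×micro: 2 ⇒ (c0=5, c1=2)
macro 2: S0 reads c1=2 → after 1×micro: 3; S1 reads c0=3 → after 2×micro: 2 ⇒ (c0=3, c1=2)
macro 3: S0 reads c1=2 → after 1×micro: 3; S1 reads c0=3 → after 2×micro: 2 ⇒ (c0=3, c1=2)
macro 4: S0 reads c1=2 → after 1×micro: 3; S1 reads c0=3 → after 2×micro: 2 ⇒ (c0=3, c1=2)
macro 5: S0 reads c1=2 → after 1×micro: 3; S1 reads c0=3 → after 2×micro: 2 ⇒ (c0=3, c1=2)
macro 6: S0 reads c1=2 → after 1×micro: 3; S1 reads c0=3 → after 2×micro: 2 ⇒ (c0=3, c1=2)
macro 7: S0 reads c1=2 → after 1×micro: 3; S1 reads c0=3 → after 2×micro: 2 ⇒ (c0=3, c1=2)
macro 8: S0 reads c1=2 → after 1×micro: 3; S1 reads c0=3 → after 2×micro: 2 ⇒ (c0=3, c1=2)
macro 9: S0 reads c1=2 → after 1×micro: 3; S1 reads c0=3 → after 2×micro: 2 ⇒ (c0=3, c1=2)
macro 10: S0 reads c1=2 → after 1×micro: 3; S1 reads c0=3 → after 2×micro: 2 ⇒ (c0=3, c1=2)

c0 at macro-step 5 = 3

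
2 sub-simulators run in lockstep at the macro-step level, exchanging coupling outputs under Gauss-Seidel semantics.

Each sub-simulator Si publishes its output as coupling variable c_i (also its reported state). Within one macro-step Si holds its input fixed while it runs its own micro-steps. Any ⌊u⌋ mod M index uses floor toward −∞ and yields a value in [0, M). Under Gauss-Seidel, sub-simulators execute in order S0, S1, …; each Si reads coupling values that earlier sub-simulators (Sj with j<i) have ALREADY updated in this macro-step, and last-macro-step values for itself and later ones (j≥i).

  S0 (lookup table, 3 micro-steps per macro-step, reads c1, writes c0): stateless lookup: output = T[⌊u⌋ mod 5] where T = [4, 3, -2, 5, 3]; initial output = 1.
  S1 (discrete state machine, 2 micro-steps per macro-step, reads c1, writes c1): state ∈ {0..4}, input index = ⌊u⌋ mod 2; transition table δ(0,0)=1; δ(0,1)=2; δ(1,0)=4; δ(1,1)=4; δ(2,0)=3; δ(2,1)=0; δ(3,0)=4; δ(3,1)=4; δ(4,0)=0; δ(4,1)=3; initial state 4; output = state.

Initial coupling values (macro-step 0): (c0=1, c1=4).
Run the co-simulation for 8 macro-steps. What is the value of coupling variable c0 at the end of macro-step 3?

macro 1: S0 reads c1=4 → after 3×micro: 3; S1 reads c1=4 → after 2×micro: 1 ⇒ (c0=3, c1=1)
macro 2: S0 reads c1=1 → after 3×micro: 3; S1 reads c1=1 → after 2×micro: 3 ⇒ (c0=3, c1=3)
macro 3: S0 reads c1=3 → after 3×micro: 5; S1 reads c1=3 → after 2×micro: 3 ⇒ (c0=5, c1=3)
macro 4: S0 reads c1=3 → after 3×micro: 5; S1 reads c1=3 → after 2×micro: 3 ⇒ (c0=5, c1=3)
macro 5: S0 reads c1=3 → after 3×micro: 5; S1 reads c1=3 → after 2×micro: 3 ⇒ (c0=5, c1=3)
macro 6: S0 reads c1=3 → after 3×micro: 5; S1 reads c1=3 → after 2×micro: 3 ⇒ (c0=5, c1=3)
macro 7: S0 reads c1=3 → after 3×micro: 5; S1 reads c1=3 → after 2×micro: 3 ⇒ (c0=5, c1=3)
macro 8: S0 reads c1=3 → after 3×micro: 5; S1 reads c1=3 → after 2×micro: 3 ⇒ (c0=5, c1=3)

c0 at macro-step 3 = 5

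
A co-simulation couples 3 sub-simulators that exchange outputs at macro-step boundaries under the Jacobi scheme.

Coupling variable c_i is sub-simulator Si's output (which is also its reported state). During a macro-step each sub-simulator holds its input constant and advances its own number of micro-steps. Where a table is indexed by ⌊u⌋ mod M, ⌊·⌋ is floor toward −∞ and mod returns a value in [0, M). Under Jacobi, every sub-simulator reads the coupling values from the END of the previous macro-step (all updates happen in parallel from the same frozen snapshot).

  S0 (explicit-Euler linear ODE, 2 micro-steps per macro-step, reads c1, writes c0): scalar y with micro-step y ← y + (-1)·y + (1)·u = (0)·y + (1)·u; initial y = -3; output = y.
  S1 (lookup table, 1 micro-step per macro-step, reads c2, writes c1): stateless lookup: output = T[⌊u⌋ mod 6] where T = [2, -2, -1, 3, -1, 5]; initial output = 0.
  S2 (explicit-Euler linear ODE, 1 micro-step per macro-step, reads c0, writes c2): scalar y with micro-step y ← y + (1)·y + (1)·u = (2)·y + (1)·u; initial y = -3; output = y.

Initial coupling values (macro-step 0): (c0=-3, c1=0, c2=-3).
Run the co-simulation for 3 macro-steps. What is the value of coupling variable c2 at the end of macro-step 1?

macro 1: S0 reads c1=0 → after 2×micro: 0; S1 reads c2=-3 → after 1×micro: 3; S2 reads c0=-3 → after 1×micro: -9 ⇒ (c0=0, c1=3, c2=-9)
macro 2: S0 reads c1=3 → after 2×micro: 3; S1 reads c2=-9 → after 1×micro: 3; S2 reads c0=0 → after 1×micro: -18 ⇒ (c0=3, c1=3, c2=-18)
macro 3: S0 reads c1=3 → after 2×micro: 3; S1 reads c2=-18 → after 1×micro: 2; S2 reads c0=3 → after 1×micro: -33 ⇒ (c0=3, c1=2, c2=-33)

c2 at macro-step 1 = -9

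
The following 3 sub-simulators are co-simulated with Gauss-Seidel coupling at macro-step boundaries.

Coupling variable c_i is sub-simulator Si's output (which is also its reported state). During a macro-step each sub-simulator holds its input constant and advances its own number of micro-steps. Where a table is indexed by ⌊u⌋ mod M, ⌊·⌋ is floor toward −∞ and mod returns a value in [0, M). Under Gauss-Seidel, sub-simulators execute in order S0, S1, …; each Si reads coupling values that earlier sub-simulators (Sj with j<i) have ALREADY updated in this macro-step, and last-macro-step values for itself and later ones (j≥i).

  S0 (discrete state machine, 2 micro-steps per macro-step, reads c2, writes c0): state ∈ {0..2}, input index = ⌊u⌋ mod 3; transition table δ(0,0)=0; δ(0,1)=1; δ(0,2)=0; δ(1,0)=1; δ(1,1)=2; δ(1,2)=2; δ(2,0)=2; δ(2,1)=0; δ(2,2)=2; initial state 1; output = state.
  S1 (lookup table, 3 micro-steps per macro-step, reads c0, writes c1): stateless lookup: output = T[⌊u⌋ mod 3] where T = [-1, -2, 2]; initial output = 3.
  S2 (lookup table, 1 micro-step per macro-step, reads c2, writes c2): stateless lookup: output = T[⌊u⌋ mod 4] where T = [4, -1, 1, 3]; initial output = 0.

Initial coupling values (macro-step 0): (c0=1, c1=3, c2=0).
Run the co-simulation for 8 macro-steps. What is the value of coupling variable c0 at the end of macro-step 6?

c0 at macro-step 6 = 2

macro 1: S0 reads c2=0 → after 2×micro: 1; S1 reads c0=1 → after 3×micro: -2; S2 reads c2=0 → after 1×micro: 4 ⇒ (c0=1, c1=-2, c2=4)
macro 2: S0 reads c2=4 → after 2×micro: 0; S1 reads c0=0 → after 3×micro: -1; S2 reads c2=4 → after 1×micro: 4 ⇒ (c0=0, c1=-1, c2=4)
macro 3: S0 reads c2=4 → after 2×micro: 2; S1 reads c0=2 → after 3×micro: 2; S2 reads c2=4 → after 1×micro: 4 ⇒ (c0=2, c1=2, c2=4)
macro 4: S0 reads c2=4 → after 2×micro: 1; S1 reads c0=1 → after 3×micro: -2; S2 reads c2=4 → after 1×micro: 4 ⇒ (c0=1, c1=-2, c2=4)
macro 5: S0 reads c2=4 → after 2×micro: 0; S1 reads c0=0 → after 3×micro: -1; S2 reads c2=4 → after 1×micro: 4 ⇒ (c0=0, c1=-1, c2=4)
macro 6: S0 reads c2=4 → after 2×micro: 2; S1 reads c0=2 → after 3×micro: 2; S2 reads c2=4 → after 1×micro: 4 ⇒ (c0=2, c1=2, c2=4)
macro 7: S0 reads c2=4 → after 2×micro: 1; S1 reads c0=1 → after 3×micro: -2; S2 reads c2=4 → after 1×micro: 4 ⇒ (c0=1, c1=-2, c2=4)
macro 8: S0 reads c2=4 → after 2×micro: 0; S1 reads c0=0 → after 3×micro: -1; S2 reads c2=4 → after 1×micro: 4 ⇒ (c0=0, c1=-1, c2=4)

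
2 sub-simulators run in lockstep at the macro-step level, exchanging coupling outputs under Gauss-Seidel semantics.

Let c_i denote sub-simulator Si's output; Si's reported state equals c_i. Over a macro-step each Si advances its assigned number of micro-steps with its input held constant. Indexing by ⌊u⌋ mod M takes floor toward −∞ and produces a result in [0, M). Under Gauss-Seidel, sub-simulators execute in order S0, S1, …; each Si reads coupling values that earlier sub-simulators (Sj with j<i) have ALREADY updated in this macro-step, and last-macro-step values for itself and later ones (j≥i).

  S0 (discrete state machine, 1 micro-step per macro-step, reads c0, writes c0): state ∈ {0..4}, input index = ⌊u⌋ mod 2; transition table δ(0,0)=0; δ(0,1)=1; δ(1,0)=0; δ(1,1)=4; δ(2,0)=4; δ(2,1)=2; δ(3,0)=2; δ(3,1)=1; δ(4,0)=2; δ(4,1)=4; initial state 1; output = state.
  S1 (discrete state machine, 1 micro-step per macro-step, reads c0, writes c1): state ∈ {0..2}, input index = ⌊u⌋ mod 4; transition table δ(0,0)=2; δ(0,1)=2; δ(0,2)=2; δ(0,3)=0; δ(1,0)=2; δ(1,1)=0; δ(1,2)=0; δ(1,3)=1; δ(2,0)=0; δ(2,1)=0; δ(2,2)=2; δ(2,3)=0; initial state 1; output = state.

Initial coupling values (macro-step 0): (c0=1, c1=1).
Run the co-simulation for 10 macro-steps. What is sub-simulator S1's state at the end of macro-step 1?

macro 1: S0 reads c0=1 → after 1×micro: 4; S1 reads c0=4 → after 1×micro: 2 ⇒ (c0=4, c1=2)
macro 2: S0 reads c0=4 → after 1×micro: 2; S1 reads c0=2 → after 1×micro: 2 ⇒ (c0=2, c1=2)
macro 3: S0 reads c0=2 → after 1×micro: 4; S1 reads c0=4 → after 1×micro: 0 ⇒ (c0=4, c1=0)
macro 4: S0 reads c0=4 → after 1×micro: 2; S1 reads c0=2 → after 1×micro: 2 ⇒ (c0=2, c1=2)
macro 5: S0 reads c0=2 → after 1×micro: 4; S1 reads c0=4 → after 1×micro: 0 ⇒ (c0=4, c1=0)
macro 6: S0 reads c0=4 → after 1×micro: 2; S1 reads c0=2 → after 1×micro: 2 ⇒ (c0=2, c1=2)
macro 7: S0 reads c0=2 → after 1×micro: 4; S1 reads c0=4 → after 1×micro: 0 ⇒ (c0=4, c1=0)
macro 8: S0 reads c0=4 → after 1×micro: 2; S1 reads c0=2 → after 1×micro: 2 ⇒ (c0=2, c1=2)
macro 9: S0 reads c0=2 → after 1×micro: 4; S1 reads c0=4 → after 1×micro: 0 ⇒ (c0=4, c1=0)
macro 10: S0 reads c0=4 → after 1×micro: 2; S1 reads c0=2 → after 1×micro: 2 ⇒ (c0=2, c1=2)

S1 state at macro-step 1 = 2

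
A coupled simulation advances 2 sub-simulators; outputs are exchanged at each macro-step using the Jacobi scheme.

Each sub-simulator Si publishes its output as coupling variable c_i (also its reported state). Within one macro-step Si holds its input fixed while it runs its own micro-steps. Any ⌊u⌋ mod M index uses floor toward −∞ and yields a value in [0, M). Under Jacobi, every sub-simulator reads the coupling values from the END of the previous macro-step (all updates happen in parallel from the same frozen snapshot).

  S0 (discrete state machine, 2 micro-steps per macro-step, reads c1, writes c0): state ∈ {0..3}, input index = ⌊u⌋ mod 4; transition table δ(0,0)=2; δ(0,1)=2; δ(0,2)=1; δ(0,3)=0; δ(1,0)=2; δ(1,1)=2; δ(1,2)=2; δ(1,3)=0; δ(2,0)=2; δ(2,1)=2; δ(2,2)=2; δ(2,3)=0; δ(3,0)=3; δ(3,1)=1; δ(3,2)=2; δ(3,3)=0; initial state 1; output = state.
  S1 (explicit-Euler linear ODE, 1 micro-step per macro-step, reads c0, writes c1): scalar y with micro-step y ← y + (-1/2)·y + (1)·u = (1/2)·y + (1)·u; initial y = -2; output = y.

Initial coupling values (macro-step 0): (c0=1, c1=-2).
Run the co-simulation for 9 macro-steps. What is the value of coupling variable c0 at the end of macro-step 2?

c0 at macro-step 2 = 2

macro 1: S0 reads c1=-2 → after 2×micro: 2; S1 reads c0=1 → after 1×micro: 0 ⇒ (c0=2, c1=0)
macro 2: S0 reads c1=0 → after 2×micro: 2; S1 reads c0=2 → after 1×micro: 2 ⇒ (c0=2, c1=2)
macro 3: S0 reads c1=2 → after 2×micro: 2; S1 reads c0=2 → after 1×micro: 3 ⇒ (c0=2, c1=3)
macro 4: S0 reads c1=3 → after 2×micro: 0; S1 reads c0=2 → after 1×micro: 7/2 ⇒ (c0=0, c1=7/2)
macro 5: S0 reads c1=7/2 → after 2×micro: 0; S1 reads c0=0 → after 1×micro: 7/4 ⇒ (c0=0, c1=7/4)
macro 6: S0 reads c1=7/4 → after 2×micro: 2; S1 reads c0=0 → after 1×micro: 7/8 ⇒ (c0=2, c1=7/8)
macro 7: S0 reads c1=7/8 → after 2×micro: 2; S1 reads c0=2 → after 1×micro: 39/16 ⇒ (c0=2, c1=39/16)
macro 8: S0 reads c1=39/16 → after 2×micro: 2; S1 reads c0=2 → after 1×micro: 103/32 ⇒ (c0=2, c1=103/32)
macro 9: S0 reads c1=103/32 → after 2×micro: 0; S1 reads c0=2 → after 1×micro: 231/64 ⇒ (c0=0, c1=231/64)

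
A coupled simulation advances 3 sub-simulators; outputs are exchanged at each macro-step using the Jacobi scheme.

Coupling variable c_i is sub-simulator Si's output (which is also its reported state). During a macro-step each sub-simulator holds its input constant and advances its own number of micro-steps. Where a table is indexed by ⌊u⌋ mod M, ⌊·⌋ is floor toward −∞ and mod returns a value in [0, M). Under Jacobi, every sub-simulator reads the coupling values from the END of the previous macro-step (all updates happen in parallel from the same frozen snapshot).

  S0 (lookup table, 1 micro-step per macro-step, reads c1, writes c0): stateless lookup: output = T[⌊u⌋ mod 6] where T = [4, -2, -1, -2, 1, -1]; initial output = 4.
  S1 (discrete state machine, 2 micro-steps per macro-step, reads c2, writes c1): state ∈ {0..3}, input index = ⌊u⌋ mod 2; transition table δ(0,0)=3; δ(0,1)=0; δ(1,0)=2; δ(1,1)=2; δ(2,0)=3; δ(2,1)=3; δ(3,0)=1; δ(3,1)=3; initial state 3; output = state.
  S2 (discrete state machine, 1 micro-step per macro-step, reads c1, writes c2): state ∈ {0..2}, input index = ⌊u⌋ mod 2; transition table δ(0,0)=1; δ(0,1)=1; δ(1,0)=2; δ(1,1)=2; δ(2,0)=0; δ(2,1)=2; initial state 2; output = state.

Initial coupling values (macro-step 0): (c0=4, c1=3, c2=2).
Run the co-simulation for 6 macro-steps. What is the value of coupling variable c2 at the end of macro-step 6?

macro 1: S0 reads c1=3 → after 1×micro: -2; S1 reads c2=2 → after 2×micro: 2; S2 reads c1=3 → after 1×micro: 2 ⇒ (c0=-2, c1=2, c2=2)
macro 2: S0 reads c1=2 → after 1×micro: -1; S1 reads c2=2 → after 2×micro: 1; S2 reads c1=2 → after 1×micro: 0 ⇒ (c0=-1, c1=1, c2=0)
macro 3: S0 reads c1=1 → after 1×micro: -2; S1 reads c2=0 → after 2×micro: 3; S2 reads c1=1 → after 1×micro: 1 ⇒ (c0=-2, c1=3, c2=1)
macro 4: S0 reads c1=3 → after 1×micro: -2; S1 reads c2=1 → after 2×micro: 3; S2 reads c1=3 → after 1×micro: 2 ⇒ (c0=-2, c1=3, c2=2)
macro 5: S0 reads c1=3 → after 1×micro: -2; S1 reads c2=2 → after 2×micro: 2; S2 reads c1=3 → after 1×micro: 2 ⇒ (c0=-2, c1=2, c2=2)
macro 6: S0 reads c1=2 → after 1×micro: -1; S1 reads c2=2 → after 2×micro: 1; S2 reads c1=2 → after 1×micro: 0 ⇒ (c0=-1, c1=1, c2=0)

c2 at macro-step 6 = 0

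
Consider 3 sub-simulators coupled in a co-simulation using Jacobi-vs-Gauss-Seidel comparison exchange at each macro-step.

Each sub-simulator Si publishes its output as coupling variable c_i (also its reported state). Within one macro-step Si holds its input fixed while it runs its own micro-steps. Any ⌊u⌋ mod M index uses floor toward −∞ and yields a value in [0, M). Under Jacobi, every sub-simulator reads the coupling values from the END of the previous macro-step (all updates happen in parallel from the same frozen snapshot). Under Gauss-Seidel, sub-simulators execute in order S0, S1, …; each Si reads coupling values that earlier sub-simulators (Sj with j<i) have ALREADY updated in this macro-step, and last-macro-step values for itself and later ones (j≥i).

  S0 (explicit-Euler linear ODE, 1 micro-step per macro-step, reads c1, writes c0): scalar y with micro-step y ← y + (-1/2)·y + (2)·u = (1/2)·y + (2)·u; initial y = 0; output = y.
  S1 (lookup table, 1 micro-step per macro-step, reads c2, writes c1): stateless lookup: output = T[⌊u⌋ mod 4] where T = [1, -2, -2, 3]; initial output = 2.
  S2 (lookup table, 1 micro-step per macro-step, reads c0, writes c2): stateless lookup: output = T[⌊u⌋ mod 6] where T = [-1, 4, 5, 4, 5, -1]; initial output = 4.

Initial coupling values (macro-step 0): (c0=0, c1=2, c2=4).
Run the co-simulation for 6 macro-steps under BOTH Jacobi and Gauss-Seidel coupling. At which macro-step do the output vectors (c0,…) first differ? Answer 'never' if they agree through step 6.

[Jacobi] macro 1: S0 reads c1=2 → after 1×micro: 4; S1 reads c2=4 → after 1×micro: 1; S2 reads c0=0 → after 1×micro: -1 ⇒ (c0=4, c1=1, c2=-1)
[Jacobi] macro 2: S0 reads c1=1 → after 1×micro: 4; S1 reads c2=-1 → after 1×micro: 3; S2 reads c0=4 → after 1×micro: 5 ⇒ (c0=4, c1=3, c2=5)
[Jacobi] macro 3: S0 reads c1=3 → after 1×micro: 8; S1 reads c2=5 → after 1×micro: -2; S2 reads c0=4 → after 1×micro: 5 ⇒ (c0=8, c1=-2, c2=5)
[Jacobi] macro 4: S0 reads c1=-2 → after 1×micro: 0; S1 reads c2=5 → after 1×micro: -2; S2 reads c0=8 → after 1×micro: 5 ⇒ (c0=0, c1=-2, c2=5)
[Jacobi] macro 5: S0 reads c1=-2 → after 1×micro: -4; S1 reads c2=5 → after 1×micro: -2; S2 reads c0=0 → after 1×micro: -1 ⇒ (c0=-4, c1=-2, c2=-1)
[Jacobi] macro 6: S0 reads c1=-2 → after 1×micro: -6; S1 reads c2=-1 → after 1×micro: 3; S2 reads c0=-4 → after 1×micro: 5 ⇒ (c0=-6, c1=3, c2=5)
[Gauss-Seidel] macro 1: S0 reads c1=2 → after 1×micro: 4; S1 reads c2=4 → after 1×micro: 1; S2 reads c0=4 → after 1×micro: 5 ⇒ (c0=4, c1=1, c2=5)
[Gauss-Seidel] macro 2: S0 reads c1=1 → after 1×micro: 4; S1 reads c2=5 → after 1×micro: -2; S2 reads c0=4 → after 1×micro: 5 ⇒ (c0=4, c1=-2, c2=5)
[Gauss-Seidel] macro 3: S0 reads c1=-2 → after 1×micro: -2; S1 reads c2=5 → after 1×micro: -2; S2 reads c0=-2 → after 1×micro: 5 ⇒ (c0=-2, c1=-2, c2=5)
[Gauss-Seidel] macro 4: S0 reads c1=-2 → after 1×micro: -5; S1 reads c2=5 → after 1×micro: -2; S2 reads c0=-5 → after 1×micro: 4 ⇒ (c0=-5, c1=-2, c2=4)
[Gauss-Seidel] macro 5: S0 reads c1=-2 → after 1×micro: -13/2; S1 reads c2=4 → after 1×micro: 1; S2 reads c0=-13/2 → after 1×micro: -1 ⇒ (c0=-13/2, c1=1, c2=-1)
[Gauss-Seidel] macro 6: S0 reads c1=1 → after 1×micro: -5/4; S1 reads c2=-1 → after 1×micro: 3; S2 reads c0=-5/4 → after 1×micro: 5 ⇒ (c0=-5/4, c1=3, c2=5)

first divergence at macro-step: 1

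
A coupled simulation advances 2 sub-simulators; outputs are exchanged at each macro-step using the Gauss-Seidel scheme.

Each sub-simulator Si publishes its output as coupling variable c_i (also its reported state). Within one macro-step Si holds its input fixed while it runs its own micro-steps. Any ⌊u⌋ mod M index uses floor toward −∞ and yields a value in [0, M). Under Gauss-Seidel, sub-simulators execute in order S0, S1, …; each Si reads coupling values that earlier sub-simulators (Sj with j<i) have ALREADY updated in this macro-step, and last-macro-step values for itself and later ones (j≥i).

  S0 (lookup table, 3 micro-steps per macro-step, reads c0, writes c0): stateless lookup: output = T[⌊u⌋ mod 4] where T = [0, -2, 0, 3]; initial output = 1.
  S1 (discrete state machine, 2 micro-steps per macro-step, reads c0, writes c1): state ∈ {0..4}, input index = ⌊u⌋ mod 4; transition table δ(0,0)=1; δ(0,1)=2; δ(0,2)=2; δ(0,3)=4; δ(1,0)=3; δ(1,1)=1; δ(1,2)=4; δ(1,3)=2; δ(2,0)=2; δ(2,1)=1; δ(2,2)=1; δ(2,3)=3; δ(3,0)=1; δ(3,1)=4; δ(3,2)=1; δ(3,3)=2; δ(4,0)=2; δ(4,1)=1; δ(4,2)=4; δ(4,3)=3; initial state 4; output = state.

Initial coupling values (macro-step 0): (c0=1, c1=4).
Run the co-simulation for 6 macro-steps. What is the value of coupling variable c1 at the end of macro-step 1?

c1 at macro-step 1 = 4

macro 1: S0 reads c0=1 → after 3×micro: -2; S1 reads c0=-2 → after 2×micro: 4 ⇒ (c0=-2, c1=4)
macro 2: S0 reads c0=-2 → after 3×micro: 0; S1 reads c0=0 → after 2×micro: 2 ⇒ (c0=0, c1=2)
macro 3: S0 reads c0=0 → after 3×micro: 0; S1 reads c0=0 → after 2×micro: 2 ⇒ (c0=0, c1=2)
macro 4: S0 reads c0=0 → after 3×micro: 0; S1 reads c0=0 → after 2×micro: 2 ⇒ (c0=0, c1=2)
macro 5: S0 reads c0=0 → after 3×micro: 0; S1 reads c0=0 → after 2×micro: 2 ⇒ (c0=0, c1=2)
macro 6: S0 reads c0=0 → after 3×micro: 0; S1 reads c0=0 → after 2×micro: 2 ⇒ (c0=0, c1=2)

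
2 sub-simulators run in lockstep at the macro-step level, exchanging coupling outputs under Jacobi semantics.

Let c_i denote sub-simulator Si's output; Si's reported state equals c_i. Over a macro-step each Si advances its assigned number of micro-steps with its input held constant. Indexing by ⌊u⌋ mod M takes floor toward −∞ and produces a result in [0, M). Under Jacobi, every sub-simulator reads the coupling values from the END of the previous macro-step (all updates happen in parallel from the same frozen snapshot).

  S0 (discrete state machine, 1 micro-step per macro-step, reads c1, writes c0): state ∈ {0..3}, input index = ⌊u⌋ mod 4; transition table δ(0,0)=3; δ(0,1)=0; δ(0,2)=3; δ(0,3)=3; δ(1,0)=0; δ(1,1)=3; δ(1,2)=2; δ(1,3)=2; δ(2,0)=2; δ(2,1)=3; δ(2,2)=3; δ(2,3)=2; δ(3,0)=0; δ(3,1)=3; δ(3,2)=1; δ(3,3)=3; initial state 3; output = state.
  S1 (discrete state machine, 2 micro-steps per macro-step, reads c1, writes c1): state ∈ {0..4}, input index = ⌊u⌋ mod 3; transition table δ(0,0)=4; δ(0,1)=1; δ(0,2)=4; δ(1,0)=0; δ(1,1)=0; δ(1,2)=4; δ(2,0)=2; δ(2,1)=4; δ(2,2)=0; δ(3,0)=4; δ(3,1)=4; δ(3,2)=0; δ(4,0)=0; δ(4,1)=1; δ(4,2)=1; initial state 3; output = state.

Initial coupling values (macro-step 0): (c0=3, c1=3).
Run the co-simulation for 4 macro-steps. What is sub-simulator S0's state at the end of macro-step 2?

macro 1: S0 reads c1=3 → after 1×micro: 3; S1 reads c1=3 → after 2×micro: 0 ⇒ (c0=3, c1=0)
macro 2: S0 reads c1=0 → after 1×micro: 0; S1 reads c1=0 → after 2×micro: 0 ⇒ (c0=0, c1=0)
macro 3: S0 reads c1=0 → after 1×micro: 3; S1 reads c1=0 → after 2×micro: 0 ⇒ (c0=3, c1=0)
macro 4: S0 reads c1=0 → after 1×micro: 0; S1 reads c1=0 → after 2×micro: 0 ⇒ (c0=0, c1=0)

S0 state at macro-step 2 = 0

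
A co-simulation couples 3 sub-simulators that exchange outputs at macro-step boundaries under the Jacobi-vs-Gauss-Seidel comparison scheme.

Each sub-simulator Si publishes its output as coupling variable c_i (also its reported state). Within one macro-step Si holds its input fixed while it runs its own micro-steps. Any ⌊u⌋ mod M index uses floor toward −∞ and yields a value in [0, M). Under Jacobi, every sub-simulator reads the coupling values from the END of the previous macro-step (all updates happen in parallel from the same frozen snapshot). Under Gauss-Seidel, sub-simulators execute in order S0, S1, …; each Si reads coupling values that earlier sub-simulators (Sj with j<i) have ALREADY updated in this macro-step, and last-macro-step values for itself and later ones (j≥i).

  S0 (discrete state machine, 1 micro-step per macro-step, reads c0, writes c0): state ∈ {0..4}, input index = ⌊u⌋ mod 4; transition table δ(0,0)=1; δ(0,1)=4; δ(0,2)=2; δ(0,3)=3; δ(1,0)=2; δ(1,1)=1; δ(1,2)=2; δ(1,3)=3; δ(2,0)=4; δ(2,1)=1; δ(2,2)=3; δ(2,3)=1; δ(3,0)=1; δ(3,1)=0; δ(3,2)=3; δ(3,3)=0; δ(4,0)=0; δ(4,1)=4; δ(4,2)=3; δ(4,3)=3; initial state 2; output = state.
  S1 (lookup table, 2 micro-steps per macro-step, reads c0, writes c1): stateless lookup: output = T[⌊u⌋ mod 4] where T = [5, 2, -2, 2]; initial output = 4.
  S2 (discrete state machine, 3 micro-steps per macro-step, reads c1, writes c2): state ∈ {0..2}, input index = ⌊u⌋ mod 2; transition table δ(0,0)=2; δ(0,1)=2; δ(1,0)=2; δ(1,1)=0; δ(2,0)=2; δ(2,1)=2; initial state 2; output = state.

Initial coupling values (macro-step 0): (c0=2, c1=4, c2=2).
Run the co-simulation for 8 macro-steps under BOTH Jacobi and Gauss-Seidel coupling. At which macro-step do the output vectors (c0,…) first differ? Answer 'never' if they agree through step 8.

first divergence at macro-step: 1

[Jacobi] macro 1: S0 reads c0=2 → after 1×micro: 3; S1 reads c0=2 → after 2×micro: -2; S2 reads c1=4 → after 3×micro: 2 ⇒ (c0=3, c1=-2, c2=2)
[Jacobi] macro 2: S0 reads c0=3 → after 1×micro: 0; S1 reads c0=3 → after 2×micro: 2; S2 reads c1=-2 → after 3×micro: 2 ⇒ (c0=0, c1=2, c2=2)
[Jacobi] macro 3: S0 reads c0=0 → after 1×micro: 1; S1 reads c0=0 → after 2×micro: 5; S2 reads c1=2 → after 3×micro: 2 ⇒ (c0=1, c1=5, c2=2)
[Jacobi] macro 4: S0 reads c0=1 → after 1×micro: 1; S1 reads c0=1 → after 2×micro: 2; S2 reads c1=5 → after 3×micro: 2 ⇒ (c0=1, c1=2, c2=2)
[Jacobi] macro 5: S0 reads c0=1 → after 1×micro: 1; S1 reads c0=1 → after 2×micro: 2; S2 reads c1=2 → after 3×micro: 2 ⇒ (c0=1, c1=2, c2=2)
[Jacobi] macro 6: S0 reads c0=1 → after 1×micro: 1; S1 reads c0=1 → after 2×micro: 2; S2 reads c1=2 → after 3×micro: 2 ⇒ (c0=1, c1=2, c2=2)
[Jacobi] macro 7: S0 reads c0=1 → after 1×micro: 1; S1 reads c0=1 → after 2×micro: 2; S2 reads c1=2 → after 3×micro: 2 ⇒ (c0=1, c1=2, c2=2)
[Jacobi] macro 8: S0 reads c0=1 → after 1×micro: 1; S1 reads c0=1 → after 2×micro: 2; S2 reads c1=2 → after 3×micro: 2 ⇒ (c0=1, c1=2, c2=2)
[Gauss-Seidel] macro 1: S0 reads c0=2 → after 1×micro: 3; S1 reads c0=3 → after 2×micro: 2; S2 reads c1=2 → after 3×micro: 2 ⇒ (c0=3, c1=2, c2=2)
[Gauss-Seidel] macro 2: S0 reads c0=3 → after 1×micro: 0; S1 reads c0=0 → after 2×micro: 5; S2 reads c1=5 → after 3×micro: 2 ⇒ (c0=0, c1=5, c2=2)
[Gauss-Seidel] macro 3: S0 reads c0=0 → after 1×micro: 1; S1 reads c0=1 → after 2×micro: 2; S2 reads c1=2 → after 3×micro: 2 ⇒ (c0=1, c1=2, c2=2)
[Gauss-Seidel] macro 4: S0 reads c0=1 → after 1×micro: 1; S1 reads c0=1 → after 2×micro: 2; S2 reads c1=2 → after 3×micro: 2 ⇒ (c0=1, c1=2, c2=2)
[Gauss-Seidel] macro 5: S0 reads c0=1 → after 1×micro: 1; S1 reads c0=1 → after 2×micro: 2; S2 reads c1=2 → after 3×micro: 2 ⇒ (c0=1, c1=2, c2=2)
[Gauss-Seidel] macro 6: S0 reads c0=1 → after 1×micro: 1; S1 reads c0=1 → after 2×micro: 2; S2 reads c1=2 → after 3×micro: 2 ⇒ (c0=1, c1=2, c2=2)
[Gauss-Seidel] macro 7: S0 reads c0=1 → after 1×micro: 1; S1 reads c0=1 → after 2×micro: 2; S2 reads c1=2 → after 3×micro: 2 ⇒ (c0=1, c1=2, c2=2)
[Gauss-Seidel] macro 8: S0 reads c0=1 → after 1×micro: 1; S1 reads c0=1 → after 2×micro: 2; S2 reads c1=2 → after 3×micro: 2 ⇒ (c0=1, c1=2, c2=2)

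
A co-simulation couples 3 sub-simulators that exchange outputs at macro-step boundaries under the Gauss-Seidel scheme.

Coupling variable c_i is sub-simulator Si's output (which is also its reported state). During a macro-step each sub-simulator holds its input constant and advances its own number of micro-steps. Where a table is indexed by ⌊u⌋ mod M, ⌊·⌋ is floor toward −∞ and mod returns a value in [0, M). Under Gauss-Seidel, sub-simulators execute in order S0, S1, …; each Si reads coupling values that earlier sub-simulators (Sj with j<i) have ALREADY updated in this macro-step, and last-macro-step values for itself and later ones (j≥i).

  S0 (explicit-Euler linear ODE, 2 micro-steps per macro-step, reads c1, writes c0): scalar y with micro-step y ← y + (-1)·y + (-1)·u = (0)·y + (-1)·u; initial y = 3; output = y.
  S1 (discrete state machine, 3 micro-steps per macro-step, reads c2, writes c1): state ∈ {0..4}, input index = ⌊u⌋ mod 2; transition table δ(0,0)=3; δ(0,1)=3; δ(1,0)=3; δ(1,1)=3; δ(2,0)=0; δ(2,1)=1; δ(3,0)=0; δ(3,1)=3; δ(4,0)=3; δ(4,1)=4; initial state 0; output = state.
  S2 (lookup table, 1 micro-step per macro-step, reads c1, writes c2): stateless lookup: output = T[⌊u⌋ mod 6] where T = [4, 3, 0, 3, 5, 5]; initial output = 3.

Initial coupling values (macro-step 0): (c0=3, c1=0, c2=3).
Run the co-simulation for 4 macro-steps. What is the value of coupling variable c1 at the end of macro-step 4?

macro 1: S0 reads c1=0 → after 2×micro: 0; S1 reads c2=3 → after 3×micro: 3; S2 reads c1=3 → after 1×micro: 3 ⇒ (c0=0, c1=3, c2=3)
macro 2: S0 reads c1=3 → after 2×micro: -3; S1 reads c2=3 → after 3×micro: 3; S2 reads c1=3 → after 1×micro: 3 ⇒ (c0=-3, c1=3, c2=3)
macro 3: S0 reads c1=3 → after 2×micro: -3; S1 reads c2=3 → after 3×micro: 3; S2 reads c1=3 → after 1×micro: 3 ⇒ (c0=-3, c1=3, c2=3)
macro 4: S0 reads c1=3 → after 2×micro: -3; S1 reads c2=3 → after 3×micro: 3; S2 reads c1=3 → after 1×micro: 3 ⇒ (c0=-3, c1=3, c2=3)

c1 at macro-step 4 = 3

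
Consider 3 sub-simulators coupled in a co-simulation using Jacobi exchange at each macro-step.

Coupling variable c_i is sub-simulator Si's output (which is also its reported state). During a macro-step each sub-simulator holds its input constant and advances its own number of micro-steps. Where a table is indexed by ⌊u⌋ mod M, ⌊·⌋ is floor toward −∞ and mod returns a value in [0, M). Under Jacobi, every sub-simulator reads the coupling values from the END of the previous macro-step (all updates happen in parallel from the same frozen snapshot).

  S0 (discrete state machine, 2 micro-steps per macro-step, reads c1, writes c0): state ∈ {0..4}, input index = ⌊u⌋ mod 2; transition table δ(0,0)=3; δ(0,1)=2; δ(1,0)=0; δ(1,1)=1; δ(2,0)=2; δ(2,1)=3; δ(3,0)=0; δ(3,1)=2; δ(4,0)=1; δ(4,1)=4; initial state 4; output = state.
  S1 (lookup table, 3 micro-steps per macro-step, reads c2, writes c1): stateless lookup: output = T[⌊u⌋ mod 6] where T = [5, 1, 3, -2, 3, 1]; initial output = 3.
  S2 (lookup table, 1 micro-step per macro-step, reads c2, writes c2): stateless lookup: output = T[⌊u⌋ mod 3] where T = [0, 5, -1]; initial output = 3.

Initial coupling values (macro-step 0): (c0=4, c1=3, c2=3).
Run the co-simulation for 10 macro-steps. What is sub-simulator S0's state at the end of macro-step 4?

S0 state at macro-step 4 = 3

macro 1: S0 reads c1=3 → after 2×micro: 4; S1 reads c2=3 → after 3×micro: -2; S2 reads c2=3 → after 1×micro: 0 ⇒ (c0=4, c1=-2, c2=0)
macro 2: S0 reads c1=-2 → after 2×micro: 0; S1 reads c2=0 → after 3×micro: 5; S2 reads c2=0 → after 1×micro: 0 ⇒ (c0=0, c1=5, c2=0)
macro 3: S0 reads c1=5 → after 2×micro: 3; S1 reads c2=0 → after 3×micro: 5; S2 reads c2=0 → after 1×micro: 0 ⇒ (c0=3, c1=5, c2=0)
macro 4: S0 reads c1=5 → after 2×micro: 3; S1 reads c2=0 → after 3×micro: 5; S2 reads c2=0 → after 1×micro: 0 ⇒ (c0=3, c1=5, c2=0)
macro 5: S0 reads c1=5 → after 2×micro: 3; S1 reads c2=0 → after 3×micro: 5; S2 reads c2=0 → after 1×micro: 0 ⇒ (c0=3, c1=5, c2=0)
macro 6: S0 reads c1=5 → after 2×micro: 3; S1 reads c2=0 → after 3×micro: 5; S2 reads c2=0 → after 1×micro: 0 ⇒ (c0=3, c1=5, c2=0)
macro 7: S0 reads c1=5 → after 2×micro: 3; S1 reads c2=0 → after 3×micro: 5; S2 reads c2=0 → after 1×micro: 0 ⇒ (c0=3, c1=5, c2=0)
macro 8: S0 reads c1=5 → after 2×micro: 3; S1 reads c2=0 → after 3×micro: 5; S2 reads c2=0 → after 1×micro: 0 ⇒ (c0=3, c1=5, c2=0)
macro 9: S0 reads c1=5 → after 2×micro: 3; S1 reads c2=0 → after 3×micro: 5; S2 reads c2=0 → after 1×micro: 0 ⇒ (c0=3, c1=5, c2=0)
macro 10: S0 reads c1=5 → after 2×micro: 3; S1 reads c2=0 → after 3×micro: 5; S2 reads c2=0 → after 1×micro: 0 ⇒ (c0=3, c1=5, c2=0)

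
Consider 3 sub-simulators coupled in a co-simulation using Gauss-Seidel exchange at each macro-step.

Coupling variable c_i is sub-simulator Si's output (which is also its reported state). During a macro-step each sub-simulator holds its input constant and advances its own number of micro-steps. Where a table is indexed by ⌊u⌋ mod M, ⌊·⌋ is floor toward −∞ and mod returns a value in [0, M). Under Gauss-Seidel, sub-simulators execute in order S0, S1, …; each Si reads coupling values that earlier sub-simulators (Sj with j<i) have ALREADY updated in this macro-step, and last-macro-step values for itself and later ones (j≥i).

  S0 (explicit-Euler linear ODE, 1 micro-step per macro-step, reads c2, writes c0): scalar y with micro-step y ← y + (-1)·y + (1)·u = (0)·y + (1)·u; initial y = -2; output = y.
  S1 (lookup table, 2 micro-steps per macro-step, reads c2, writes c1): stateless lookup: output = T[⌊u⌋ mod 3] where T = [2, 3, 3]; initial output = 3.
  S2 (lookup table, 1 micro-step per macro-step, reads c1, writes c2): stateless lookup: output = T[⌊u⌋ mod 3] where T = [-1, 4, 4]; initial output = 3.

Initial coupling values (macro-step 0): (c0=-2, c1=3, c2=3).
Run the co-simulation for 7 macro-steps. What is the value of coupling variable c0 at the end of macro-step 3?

macro 1: S0 reads c2=3 → after 1×micro: 3; S1 reads c2=3 → after 2×micro: 2; S2 reads c1=2 → after 1×micro: 4 ⇒ (c0=3, c1=2, c2=4)
macro 2: S0 reads c2=4 → after 1×micro: 4; S1 reads c2=4 → after 2×micro: 3; S2 reads c1=3 → after 1×micro: -1 ⇒ (c0=4, c1=3, c2=-1)
macro 3: S0 reads c2=-1 → after 1×micro: -1; S1 reads c2=-1 → after 2×micro: 3; S2 reads c1=3 → after 1×micro: -1 ⇒ (c0=-1, c1=3, c2=-1)
macro 4: S0 reads c2=-1 → after 1×micro: -1; S1 reads c2=-1 → after 2×micro: 3; S2 reads c1=3 → after 1×micro: -1 ⇒ (c0=-1, c1=3, c2=-1)
macro 5: S0 reads c2=-1 → after 1×micro: -1; S1 reads c2=-1 → after 2×micro: 3; S2 reads c1=3 → after 1×micro: -1 ⇒ (c0=-1, c1=3, c2=-1)
macro 6: S0 reads c2=-1 → after 1×micro: -1; S1 reads c2=-1 → after 2×micro: 3; S2 reads c1=3 → after 1×micro: -1 ⇒ (c0=-1, c1=3, c2=-1)
macro 7: S0 reads c2=-1 → after 1×micro: -1; S1 reads c2=-1 → after 2×micro: 3; S2 reads c1=3 → after 1×micro: -1 ⇒ (c0=-1, c1=3, c2=-1)

c0 at macro-step 3 = -1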